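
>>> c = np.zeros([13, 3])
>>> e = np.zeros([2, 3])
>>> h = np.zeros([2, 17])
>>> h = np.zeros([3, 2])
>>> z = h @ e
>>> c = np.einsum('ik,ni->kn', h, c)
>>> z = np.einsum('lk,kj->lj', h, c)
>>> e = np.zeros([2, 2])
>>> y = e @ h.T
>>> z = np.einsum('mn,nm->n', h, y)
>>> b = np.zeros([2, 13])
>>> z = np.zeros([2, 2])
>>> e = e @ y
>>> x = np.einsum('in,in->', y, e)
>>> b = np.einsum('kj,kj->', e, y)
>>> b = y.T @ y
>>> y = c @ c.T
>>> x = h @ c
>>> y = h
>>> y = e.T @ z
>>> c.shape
(2, 13)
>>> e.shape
(2, 3)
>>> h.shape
(3, 2)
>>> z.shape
(2, 2)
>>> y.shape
(3, 2)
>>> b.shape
(3, 3)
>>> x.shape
(3, 13)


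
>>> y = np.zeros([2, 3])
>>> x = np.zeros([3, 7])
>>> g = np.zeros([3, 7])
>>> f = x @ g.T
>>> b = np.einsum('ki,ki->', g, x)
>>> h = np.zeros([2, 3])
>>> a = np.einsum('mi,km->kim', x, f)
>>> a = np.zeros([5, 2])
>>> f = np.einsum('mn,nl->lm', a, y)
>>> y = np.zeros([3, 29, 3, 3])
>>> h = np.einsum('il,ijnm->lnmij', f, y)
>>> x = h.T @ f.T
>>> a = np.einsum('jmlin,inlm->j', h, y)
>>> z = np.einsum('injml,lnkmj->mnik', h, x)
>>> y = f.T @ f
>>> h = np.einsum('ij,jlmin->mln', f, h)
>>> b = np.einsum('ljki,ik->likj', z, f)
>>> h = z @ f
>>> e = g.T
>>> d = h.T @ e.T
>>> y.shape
(5, 5)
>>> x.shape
(29, 3, 3, 3, 3)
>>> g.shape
(3, 7)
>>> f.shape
(3, 5)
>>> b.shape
(3, 3, 5, 3)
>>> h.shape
(3, 3, 5, 5)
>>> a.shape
(5,)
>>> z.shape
(3, 3, 5, 3)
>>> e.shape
(7, 3)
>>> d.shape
(5, 5, 3, 7)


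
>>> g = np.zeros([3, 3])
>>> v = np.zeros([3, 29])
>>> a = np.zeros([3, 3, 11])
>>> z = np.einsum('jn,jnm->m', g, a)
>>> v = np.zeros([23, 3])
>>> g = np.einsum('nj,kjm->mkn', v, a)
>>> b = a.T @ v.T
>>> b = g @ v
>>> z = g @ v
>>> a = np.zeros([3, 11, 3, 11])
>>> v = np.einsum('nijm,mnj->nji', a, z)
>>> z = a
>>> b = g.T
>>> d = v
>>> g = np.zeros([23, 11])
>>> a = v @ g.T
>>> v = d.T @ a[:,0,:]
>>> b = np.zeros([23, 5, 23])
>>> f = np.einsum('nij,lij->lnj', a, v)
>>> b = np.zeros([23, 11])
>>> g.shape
(23, 11)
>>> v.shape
(11, 3, 23)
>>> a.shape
(3, 3, 23)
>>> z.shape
(3, 11, 3, 11)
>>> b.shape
(23, 11)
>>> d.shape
(3, 3, 11)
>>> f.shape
(11, 3, 23)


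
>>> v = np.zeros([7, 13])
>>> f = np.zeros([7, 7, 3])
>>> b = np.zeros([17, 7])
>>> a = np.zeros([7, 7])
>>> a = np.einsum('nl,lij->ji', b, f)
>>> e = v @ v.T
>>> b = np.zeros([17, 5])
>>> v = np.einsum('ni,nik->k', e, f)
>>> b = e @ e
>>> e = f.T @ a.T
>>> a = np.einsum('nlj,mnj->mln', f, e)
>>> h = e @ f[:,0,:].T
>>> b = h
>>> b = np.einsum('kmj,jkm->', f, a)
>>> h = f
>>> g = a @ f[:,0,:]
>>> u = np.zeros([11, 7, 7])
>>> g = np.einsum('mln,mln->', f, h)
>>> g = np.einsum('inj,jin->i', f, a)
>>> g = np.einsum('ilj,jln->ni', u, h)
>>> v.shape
(3,)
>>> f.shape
(7, 7, 3)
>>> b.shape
()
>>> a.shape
(3, 7, 7)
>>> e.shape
(3, 7, 3)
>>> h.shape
(7, 7, 3)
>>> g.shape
(3, 11)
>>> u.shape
(11, 7, 7)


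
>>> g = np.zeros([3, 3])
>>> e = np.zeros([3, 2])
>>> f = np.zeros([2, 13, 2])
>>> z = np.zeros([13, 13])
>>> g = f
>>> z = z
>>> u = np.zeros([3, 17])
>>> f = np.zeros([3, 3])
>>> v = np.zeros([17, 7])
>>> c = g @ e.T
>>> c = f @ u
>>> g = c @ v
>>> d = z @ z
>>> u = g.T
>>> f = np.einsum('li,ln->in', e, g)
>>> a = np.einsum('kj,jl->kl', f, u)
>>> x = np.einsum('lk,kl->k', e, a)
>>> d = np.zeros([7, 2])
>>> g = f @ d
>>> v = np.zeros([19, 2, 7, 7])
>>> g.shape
(2, 2)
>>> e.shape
(3, 2)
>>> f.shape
(2, 7)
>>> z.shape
(13, 13)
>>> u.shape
(7, 3)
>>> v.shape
(19, 2, 7, 7)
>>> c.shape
(3, 17)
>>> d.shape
(7, 2)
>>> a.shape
(2, 3)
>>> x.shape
(2,)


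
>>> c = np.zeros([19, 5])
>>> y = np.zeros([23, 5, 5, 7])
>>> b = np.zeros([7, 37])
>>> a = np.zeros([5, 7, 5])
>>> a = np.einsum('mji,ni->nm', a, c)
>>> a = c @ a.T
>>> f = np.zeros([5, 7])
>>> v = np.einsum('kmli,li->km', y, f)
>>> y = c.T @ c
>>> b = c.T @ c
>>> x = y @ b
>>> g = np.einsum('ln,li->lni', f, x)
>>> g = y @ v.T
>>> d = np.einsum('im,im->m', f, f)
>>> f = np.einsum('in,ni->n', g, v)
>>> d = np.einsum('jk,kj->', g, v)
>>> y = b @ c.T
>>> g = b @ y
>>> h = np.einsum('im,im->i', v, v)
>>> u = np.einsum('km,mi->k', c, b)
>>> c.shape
(19, 5)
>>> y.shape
(5, 19)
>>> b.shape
(5, 5)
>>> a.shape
(19, 19)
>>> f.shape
(23,)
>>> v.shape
(23, 5)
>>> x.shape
(5, 5)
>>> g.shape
(5, 19)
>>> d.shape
()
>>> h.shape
(23,)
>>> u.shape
(19,)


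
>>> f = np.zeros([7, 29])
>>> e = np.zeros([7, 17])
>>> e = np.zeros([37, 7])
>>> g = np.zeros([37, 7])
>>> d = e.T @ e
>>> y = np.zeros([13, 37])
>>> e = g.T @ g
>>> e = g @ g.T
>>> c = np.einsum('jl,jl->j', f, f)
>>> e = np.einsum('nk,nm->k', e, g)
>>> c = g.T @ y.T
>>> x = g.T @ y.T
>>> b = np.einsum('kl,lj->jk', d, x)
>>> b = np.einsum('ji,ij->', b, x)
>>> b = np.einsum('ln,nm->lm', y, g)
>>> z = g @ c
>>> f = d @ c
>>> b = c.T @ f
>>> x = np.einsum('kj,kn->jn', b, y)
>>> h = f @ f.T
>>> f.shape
(7, 13)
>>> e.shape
(37,)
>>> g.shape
(37, 7)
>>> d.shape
(7, 7)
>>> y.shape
(13, 37)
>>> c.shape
(7, 13)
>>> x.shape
(13, 37)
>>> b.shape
(13, 13)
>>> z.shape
(37, 13)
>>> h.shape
(7, 7)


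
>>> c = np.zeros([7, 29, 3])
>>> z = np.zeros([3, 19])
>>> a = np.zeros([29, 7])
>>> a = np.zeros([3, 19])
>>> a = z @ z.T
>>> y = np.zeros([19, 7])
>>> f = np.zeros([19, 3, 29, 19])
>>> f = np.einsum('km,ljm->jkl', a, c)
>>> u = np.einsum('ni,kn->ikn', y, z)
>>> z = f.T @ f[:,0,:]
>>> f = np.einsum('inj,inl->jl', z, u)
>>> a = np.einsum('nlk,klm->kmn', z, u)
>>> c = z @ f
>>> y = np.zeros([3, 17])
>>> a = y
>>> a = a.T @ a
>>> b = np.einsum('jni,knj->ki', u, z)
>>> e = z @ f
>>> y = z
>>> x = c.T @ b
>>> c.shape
(7, 3, 19)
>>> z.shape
(7, 3, 7)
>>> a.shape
(17, 17)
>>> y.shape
(7, 3, 7)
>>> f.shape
(7, 19)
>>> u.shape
(7, 3, 19)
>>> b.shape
(7, 19)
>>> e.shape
(7, 3, 19)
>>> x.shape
(19, 3, 19)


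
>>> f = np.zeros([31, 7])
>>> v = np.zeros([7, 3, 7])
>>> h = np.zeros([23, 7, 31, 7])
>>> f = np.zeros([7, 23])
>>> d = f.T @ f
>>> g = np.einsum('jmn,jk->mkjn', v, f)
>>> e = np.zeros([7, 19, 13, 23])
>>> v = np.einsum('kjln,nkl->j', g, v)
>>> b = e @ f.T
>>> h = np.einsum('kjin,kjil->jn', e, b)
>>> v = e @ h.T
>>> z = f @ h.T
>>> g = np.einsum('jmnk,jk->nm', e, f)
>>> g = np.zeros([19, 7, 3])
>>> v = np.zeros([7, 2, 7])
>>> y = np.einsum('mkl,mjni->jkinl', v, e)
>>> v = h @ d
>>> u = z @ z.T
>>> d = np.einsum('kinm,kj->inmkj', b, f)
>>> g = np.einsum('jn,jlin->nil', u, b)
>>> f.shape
(7, 23)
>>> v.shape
(19, 23)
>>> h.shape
(19, 23)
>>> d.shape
(19, 13, 7, 7, 23)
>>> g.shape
(7, 13, 19)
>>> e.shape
(7, 19, 13, 23)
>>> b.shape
(7, 19, 13, 7)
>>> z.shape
(7, 19)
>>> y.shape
(19, 2, 23, 13, 7)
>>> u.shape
(7, 7)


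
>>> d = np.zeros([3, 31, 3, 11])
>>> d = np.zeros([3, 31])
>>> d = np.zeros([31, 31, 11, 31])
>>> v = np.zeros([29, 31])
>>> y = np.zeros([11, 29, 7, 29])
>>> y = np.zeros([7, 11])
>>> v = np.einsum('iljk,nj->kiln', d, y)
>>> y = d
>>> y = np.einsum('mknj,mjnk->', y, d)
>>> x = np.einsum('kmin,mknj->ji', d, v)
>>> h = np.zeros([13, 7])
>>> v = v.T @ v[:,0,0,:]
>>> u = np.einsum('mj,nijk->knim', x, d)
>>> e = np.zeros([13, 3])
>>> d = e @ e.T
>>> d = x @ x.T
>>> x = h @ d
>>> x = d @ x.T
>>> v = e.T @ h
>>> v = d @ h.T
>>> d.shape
(7, 7)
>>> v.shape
(7, 13)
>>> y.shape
()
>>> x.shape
(7, 13)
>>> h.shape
(13, 7)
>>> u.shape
(31, 31, 31, 7)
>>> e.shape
(13, 3)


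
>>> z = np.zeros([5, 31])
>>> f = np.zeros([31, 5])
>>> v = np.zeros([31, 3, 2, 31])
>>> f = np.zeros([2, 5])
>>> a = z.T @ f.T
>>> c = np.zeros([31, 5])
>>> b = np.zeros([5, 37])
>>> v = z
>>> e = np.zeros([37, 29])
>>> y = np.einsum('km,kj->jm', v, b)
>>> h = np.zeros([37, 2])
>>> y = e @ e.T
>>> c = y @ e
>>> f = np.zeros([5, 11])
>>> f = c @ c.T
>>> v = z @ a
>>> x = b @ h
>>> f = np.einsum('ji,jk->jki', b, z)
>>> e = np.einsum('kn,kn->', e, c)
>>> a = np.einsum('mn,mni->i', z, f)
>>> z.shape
(5, 31)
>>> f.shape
(5, 31, 37)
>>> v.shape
(5, 2)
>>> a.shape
(37,)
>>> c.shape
(37, 29)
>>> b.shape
(5, 37)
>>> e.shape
()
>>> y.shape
(37, 37)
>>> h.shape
(37, 2)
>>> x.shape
(5, 2)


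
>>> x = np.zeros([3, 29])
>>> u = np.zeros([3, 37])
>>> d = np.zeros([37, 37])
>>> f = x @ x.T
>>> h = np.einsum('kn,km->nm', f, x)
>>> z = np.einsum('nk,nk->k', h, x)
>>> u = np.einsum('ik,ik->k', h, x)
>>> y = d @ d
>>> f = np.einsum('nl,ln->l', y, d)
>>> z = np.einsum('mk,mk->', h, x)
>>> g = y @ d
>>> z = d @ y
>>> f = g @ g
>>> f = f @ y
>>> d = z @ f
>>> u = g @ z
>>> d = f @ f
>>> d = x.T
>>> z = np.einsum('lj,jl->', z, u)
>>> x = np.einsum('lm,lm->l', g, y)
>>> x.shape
(37,)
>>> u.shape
(37, 37)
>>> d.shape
(29, 3)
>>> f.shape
(37, 37)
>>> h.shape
(3, 29)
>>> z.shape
()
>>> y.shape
(37, 37)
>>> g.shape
(37, 37)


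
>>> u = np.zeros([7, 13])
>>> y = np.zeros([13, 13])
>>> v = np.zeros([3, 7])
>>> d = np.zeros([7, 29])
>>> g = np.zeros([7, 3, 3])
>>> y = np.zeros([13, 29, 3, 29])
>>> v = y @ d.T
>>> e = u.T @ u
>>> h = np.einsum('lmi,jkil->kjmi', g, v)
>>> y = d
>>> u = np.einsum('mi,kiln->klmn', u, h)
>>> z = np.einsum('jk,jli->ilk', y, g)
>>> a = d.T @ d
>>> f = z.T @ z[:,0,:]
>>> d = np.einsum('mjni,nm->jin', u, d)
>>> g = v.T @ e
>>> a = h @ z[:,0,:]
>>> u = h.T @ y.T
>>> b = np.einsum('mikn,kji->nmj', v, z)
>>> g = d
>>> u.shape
(3, 3, 13, 7)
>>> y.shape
(7, 29)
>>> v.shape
(13, 29, 3, 7)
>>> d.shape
(3, 3, 7)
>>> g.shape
(3, 3, 7)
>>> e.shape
(13, 13)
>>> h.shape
(29, 13, 3, 3)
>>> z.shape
(3, 3, 29)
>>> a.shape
(29, 13, 3, 29)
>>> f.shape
(29, 3, 29)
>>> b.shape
(7, 13, 3)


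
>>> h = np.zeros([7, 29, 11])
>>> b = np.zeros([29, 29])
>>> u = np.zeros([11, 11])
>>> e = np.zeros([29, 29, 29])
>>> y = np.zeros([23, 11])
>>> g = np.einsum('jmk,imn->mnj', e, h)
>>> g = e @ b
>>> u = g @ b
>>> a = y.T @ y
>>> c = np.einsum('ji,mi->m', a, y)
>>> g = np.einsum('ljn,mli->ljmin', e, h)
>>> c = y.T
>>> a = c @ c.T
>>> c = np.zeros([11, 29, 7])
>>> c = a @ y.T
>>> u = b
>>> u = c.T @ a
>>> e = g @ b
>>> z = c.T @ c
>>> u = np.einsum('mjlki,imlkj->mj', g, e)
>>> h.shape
(7, 29, 11)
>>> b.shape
(29, 29)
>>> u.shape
(29, 29)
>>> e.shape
(29, 29, 7, 11, 29)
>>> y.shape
(23, 11)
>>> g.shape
(29, 29, 7, 11, 29)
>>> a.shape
(11, 11)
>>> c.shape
(11, 23)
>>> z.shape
(23, 23)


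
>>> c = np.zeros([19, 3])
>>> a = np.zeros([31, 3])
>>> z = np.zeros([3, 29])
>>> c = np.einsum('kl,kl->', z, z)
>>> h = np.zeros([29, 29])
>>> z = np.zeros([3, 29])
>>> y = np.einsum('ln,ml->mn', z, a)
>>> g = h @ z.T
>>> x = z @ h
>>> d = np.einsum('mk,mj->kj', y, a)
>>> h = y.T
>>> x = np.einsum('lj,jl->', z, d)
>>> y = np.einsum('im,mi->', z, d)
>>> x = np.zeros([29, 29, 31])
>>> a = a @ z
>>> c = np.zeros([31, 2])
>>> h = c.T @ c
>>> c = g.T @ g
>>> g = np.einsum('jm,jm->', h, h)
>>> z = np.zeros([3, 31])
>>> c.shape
(3, 3)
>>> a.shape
(31, 29)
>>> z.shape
(3, 31)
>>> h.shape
(2, 2)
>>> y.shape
()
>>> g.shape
()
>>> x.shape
(29, 29, 31)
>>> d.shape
(29, 3)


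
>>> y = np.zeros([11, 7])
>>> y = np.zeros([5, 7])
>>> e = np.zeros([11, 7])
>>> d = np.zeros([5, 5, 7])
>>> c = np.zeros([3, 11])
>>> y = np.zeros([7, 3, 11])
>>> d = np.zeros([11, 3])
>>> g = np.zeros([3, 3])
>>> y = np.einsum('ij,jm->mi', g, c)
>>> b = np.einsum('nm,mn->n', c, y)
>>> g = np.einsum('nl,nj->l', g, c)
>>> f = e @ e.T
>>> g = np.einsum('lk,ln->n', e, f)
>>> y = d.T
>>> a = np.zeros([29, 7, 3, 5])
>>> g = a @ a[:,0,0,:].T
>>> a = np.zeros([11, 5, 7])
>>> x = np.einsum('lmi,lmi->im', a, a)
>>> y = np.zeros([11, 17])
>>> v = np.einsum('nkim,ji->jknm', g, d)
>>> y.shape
(11, 17)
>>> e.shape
(11, 7)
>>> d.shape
(11, 3)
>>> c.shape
(3, 11)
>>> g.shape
(29, 7, 3, 29)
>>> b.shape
(3,)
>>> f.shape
(11, 11)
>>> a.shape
(11, 5, 7)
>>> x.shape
(7, 5)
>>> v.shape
(11, 7, 29, 29)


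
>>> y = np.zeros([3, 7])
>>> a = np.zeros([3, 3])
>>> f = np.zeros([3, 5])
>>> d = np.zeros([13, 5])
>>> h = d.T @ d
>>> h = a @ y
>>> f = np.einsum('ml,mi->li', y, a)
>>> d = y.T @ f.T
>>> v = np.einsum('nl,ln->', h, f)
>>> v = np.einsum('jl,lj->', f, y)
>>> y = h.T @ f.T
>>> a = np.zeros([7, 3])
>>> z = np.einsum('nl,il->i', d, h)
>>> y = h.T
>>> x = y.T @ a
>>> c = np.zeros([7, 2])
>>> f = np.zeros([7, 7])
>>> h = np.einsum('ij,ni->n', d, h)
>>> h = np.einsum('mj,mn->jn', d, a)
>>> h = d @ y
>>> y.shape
(7, 3)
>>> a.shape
(7, 3)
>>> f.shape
(7, 7)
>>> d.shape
(7, 7)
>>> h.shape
(7, 3)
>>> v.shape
()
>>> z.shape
(3,)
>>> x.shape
(3, 3)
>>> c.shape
(7, 2)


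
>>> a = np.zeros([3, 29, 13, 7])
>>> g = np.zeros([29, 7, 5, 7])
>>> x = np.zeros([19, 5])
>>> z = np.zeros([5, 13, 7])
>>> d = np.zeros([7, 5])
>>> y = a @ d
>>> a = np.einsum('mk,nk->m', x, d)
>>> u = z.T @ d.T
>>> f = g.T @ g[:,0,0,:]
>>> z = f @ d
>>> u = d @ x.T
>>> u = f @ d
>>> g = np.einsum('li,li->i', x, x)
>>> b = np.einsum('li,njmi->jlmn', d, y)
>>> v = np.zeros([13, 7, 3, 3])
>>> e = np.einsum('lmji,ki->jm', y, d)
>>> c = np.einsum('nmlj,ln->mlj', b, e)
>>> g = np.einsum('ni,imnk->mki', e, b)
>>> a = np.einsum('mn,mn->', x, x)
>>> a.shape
()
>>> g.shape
(7, 3, 29)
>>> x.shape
(19, 5)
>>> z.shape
(7, 5, 7, 5)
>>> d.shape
(7, 5)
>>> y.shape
(3, 29, 13, 5)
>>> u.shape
(7, 5, 7, 5)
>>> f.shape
(7, 5, 7, 7)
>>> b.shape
(29, 7, 13, 3)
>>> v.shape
(13, 7, 3, 3)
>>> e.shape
(13, 29)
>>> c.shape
(7, 13, 3)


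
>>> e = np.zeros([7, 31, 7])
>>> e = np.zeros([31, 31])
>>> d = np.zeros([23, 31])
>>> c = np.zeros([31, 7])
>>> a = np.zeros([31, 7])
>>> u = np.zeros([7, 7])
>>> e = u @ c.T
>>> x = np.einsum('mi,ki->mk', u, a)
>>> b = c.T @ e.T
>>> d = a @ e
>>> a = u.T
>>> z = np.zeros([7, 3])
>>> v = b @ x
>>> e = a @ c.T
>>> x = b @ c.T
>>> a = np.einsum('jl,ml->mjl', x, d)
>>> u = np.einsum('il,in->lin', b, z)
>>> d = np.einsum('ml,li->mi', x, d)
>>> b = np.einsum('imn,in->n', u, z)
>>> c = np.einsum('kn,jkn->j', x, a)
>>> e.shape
(7, 31)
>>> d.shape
(7, 31)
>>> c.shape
(31,)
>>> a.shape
(31, 7, 31)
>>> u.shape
(7, 7, 3)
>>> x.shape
(7, 31)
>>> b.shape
(3,)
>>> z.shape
(7, 3)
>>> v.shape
(7, 31)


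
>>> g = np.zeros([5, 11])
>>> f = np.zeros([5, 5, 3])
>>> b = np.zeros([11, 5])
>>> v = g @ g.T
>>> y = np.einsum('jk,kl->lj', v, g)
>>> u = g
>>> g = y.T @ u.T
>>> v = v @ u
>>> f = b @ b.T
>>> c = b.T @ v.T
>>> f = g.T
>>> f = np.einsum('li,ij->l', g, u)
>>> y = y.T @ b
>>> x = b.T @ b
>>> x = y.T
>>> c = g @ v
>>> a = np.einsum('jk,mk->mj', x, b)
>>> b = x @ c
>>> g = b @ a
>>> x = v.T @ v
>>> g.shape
(5, 5)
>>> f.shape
(5,)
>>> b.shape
(5, 11)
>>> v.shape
(5, 11)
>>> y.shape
(5, 5)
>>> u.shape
(5, 11)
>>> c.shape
(5, 11)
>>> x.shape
(11, 11)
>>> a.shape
(11, 5)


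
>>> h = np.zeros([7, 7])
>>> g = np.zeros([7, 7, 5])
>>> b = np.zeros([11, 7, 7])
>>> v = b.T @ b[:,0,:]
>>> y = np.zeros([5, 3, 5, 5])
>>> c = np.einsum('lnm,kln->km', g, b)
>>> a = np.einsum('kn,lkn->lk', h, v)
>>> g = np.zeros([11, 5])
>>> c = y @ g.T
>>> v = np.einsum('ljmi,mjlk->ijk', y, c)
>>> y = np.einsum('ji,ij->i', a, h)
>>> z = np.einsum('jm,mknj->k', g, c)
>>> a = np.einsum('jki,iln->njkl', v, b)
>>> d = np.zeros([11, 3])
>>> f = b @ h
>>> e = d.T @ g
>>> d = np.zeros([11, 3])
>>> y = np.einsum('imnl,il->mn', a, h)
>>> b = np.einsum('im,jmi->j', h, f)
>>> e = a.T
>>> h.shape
(7, 7)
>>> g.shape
(11, 5)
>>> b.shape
(11,)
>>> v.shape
(5, 3, 11)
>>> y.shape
(5, 3)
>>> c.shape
(5, 3, 5, 11)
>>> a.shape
(7, 5, 3, 7)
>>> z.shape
(3,)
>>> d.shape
(11, 3)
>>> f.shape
(11, 7, 7)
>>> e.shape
(7, 3, 5, 7)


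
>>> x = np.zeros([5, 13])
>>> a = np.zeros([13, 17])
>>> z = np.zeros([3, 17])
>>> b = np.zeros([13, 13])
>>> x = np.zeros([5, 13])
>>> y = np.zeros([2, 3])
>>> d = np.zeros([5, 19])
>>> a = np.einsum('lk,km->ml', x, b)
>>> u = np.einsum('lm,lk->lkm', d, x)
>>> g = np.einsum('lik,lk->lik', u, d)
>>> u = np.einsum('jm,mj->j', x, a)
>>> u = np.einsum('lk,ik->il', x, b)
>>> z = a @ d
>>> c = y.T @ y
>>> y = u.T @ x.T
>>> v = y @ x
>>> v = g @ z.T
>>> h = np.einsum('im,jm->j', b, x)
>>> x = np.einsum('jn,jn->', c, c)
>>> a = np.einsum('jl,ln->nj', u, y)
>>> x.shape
()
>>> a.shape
(5, 13)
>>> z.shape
(13, 19)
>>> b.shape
(13, 13)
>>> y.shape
(5, 5)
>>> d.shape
(5, 19)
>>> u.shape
(13, 5)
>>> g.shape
(5, 13, 19)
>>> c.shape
(3, 3)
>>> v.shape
(5, 13, 13)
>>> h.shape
(5,)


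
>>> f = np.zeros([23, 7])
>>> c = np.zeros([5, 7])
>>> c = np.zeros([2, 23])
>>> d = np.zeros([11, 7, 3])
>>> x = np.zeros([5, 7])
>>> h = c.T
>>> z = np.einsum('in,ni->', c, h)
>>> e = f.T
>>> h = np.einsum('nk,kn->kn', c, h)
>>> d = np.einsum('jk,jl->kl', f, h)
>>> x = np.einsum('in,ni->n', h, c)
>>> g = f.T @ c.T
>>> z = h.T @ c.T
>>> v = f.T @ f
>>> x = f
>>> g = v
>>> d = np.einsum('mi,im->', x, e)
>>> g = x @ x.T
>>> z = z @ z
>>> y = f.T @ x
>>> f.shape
(23, 7)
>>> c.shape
(2, 23)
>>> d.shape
()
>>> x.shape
(23, 7)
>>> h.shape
(23, 2)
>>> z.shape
(2, 2)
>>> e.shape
(7, 23)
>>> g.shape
(23, 23)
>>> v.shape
(7, 7)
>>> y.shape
(7, 7)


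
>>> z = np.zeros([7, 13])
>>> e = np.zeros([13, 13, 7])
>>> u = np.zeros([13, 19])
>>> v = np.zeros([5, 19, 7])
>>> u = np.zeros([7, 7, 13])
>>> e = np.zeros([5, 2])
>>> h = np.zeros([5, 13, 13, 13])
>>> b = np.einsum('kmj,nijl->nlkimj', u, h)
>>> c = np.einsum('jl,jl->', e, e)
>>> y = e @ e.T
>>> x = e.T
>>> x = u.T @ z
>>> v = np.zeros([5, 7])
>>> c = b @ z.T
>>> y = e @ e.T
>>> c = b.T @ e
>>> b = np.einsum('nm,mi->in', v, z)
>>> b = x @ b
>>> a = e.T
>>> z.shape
(7, 13)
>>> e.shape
(5, 2)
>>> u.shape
(7, 7, 13)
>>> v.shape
(5, 7)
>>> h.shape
(5, 13, 13, 13)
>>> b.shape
(13, 7, 5)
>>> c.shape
(13, 7, 13, 7, 13, 2)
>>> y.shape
(5, 5)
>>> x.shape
(13, 7, 13)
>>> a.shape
(2, 5)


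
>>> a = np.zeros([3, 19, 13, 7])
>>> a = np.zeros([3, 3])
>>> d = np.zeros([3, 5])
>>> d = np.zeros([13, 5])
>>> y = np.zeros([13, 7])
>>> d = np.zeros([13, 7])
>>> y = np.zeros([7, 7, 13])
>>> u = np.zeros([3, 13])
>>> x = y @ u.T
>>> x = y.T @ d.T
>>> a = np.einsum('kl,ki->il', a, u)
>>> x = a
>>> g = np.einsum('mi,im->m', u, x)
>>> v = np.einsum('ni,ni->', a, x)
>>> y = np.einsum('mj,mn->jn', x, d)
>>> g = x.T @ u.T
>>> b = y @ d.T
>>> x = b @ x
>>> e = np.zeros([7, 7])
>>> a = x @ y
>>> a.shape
(3, 7)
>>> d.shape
(13, 7)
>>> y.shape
(3, 7)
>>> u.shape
(3, 13)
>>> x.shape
(3, 3)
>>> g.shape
(3, 3)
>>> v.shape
()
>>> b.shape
(3, 13)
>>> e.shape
(7, 7)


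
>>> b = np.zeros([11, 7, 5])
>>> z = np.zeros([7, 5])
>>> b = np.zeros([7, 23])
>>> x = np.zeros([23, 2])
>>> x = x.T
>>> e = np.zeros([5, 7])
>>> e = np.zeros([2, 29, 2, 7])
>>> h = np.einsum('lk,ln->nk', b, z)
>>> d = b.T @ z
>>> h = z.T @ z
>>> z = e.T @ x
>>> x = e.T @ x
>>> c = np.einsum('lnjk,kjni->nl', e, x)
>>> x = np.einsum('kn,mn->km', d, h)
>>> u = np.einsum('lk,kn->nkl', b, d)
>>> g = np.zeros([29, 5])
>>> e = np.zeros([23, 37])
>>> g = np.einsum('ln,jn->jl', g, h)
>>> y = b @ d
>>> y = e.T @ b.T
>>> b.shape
(7, 23)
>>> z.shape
(7, 2, 29, 23)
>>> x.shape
(23, 5)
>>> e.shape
(23, 37)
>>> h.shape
(5, 5)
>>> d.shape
(23, 5)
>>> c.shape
(29, 2)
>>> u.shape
(5, 23, 7)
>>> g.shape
(5, 29)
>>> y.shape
(37, 7)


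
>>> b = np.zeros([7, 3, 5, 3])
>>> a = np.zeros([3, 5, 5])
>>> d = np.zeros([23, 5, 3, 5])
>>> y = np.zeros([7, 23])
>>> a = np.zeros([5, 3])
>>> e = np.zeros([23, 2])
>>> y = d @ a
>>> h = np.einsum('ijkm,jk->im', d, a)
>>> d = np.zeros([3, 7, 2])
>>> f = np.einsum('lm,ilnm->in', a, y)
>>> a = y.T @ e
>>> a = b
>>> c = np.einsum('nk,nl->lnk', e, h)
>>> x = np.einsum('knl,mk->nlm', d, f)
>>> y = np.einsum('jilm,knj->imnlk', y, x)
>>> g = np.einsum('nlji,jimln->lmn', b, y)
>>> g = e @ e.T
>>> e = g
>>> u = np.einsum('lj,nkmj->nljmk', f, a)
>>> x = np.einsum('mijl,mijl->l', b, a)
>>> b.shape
(7, 3, 5, 3)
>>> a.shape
(7, 3, 5, 3)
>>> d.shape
(3, 7, 2)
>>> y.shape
(5, 3, 2, 3, 7)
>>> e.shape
(23, 23)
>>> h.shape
(23, 5)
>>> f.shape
(23, 3)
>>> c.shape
(5, 23, 2)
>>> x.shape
(3,)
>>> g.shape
(23, 23)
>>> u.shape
(7, 23, 3, 5, 3)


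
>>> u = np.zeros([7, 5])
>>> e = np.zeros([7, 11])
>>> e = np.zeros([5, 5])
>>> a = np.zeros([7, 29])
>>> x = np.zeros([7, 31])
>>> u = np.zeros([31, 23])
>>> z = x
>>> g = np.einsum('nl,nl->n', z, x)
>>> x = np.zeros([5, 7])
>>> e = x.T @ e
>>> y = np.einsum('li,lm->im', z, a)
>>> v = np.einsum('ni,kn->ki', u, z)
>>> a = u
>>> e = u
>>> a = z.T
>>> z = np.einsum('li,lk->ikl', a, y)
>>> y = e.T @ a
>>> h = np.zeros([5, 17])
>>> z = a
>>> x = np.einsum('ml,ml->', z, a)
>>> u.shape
(31, 23)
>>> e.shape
(31, 23)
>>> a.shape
(31, 7)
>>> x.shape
()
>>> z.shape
(31, 7)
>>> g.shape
(7,)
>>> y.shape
(23, 7)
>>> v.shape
(7, 23)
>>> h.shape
(5, 17)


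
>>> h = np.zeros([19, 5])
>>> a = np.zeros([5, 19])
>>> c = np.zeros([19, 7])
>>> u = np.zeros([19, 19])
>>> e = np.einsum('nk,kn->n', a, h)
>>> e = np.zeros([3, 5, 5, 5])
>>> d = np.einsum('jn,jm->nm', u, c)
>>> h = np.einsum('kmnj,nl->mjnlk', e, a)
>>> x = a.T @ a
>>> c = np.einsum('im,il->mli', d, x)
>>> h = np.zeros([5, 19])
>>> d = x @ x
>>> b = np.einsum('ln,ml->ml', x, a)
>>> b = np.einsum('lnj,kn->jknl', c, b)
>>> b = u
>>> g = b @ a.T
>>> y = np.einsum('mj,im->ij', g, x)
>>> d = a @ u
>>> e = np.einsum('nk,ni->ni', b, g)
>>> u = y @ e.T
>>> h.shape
(5, 19)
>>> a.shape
(5, 19)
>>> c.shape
(7, 19, 19)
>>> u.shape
(19, 19)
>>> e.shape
(19, 5)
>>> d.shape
(5, 19)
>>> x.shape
(19, 19)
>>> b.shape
(19, 19)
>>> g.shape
(19, 5)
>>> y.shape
(19, 5)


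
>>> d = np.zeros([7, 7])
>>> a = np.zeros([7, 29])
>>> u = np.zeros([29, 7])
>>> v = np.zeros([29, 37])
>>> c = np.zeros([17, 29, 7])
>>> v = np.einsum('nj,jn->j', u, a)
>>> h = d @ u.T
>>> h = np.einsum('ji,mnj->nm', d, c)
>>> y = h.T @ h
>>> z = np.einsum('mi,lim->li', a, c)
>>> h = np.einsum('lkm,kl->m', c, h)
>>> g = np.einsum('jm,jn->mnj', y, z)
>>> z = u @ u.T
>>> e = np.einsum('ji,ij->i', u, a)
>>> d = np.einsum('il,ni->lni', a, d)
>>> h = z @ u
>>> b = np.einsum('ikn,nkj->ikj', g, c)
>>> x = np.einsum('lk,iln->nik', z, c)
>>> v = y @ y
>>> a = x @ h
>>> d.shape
(29, 7, 7)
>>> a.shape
(7, 17, 7)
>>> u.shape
(29, 7)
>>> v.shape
(17, 17)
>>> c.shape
(17, 29, 7)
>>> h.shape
(29, 7)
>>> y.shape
(17, 17)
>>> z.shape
(29, 29)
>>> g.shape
(17, 29, 17)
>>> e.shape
(7,)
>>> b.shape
(17, 29, 7)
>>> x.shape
(7, 17, 29)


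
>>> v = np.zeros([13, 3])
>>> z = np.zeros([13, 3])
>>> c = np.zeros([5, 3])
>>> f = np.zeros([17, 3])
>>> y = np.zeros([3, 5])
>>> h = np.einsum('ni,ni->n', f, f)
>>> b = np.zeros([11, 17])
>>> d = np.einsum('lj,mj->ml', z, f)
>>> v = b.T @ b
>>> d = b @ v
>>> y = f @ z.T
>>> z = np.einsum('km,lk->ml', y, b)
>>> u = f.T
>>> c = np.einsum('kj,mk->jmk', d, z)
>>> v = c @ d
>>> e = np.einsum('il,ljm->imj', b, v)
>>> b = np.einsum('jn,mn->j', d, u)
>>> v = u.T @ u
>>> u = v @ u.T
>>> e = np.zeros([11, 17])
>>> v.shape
(17, 17)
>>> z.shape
(13, 11)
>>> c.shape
(17, 13, 11)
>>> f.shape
(17, 3)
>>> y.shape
(17, 13)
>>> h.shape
(17,)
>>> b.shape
(11,)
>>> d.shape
(11, 17)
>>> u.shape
(17, 3)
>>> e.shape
(11, 17)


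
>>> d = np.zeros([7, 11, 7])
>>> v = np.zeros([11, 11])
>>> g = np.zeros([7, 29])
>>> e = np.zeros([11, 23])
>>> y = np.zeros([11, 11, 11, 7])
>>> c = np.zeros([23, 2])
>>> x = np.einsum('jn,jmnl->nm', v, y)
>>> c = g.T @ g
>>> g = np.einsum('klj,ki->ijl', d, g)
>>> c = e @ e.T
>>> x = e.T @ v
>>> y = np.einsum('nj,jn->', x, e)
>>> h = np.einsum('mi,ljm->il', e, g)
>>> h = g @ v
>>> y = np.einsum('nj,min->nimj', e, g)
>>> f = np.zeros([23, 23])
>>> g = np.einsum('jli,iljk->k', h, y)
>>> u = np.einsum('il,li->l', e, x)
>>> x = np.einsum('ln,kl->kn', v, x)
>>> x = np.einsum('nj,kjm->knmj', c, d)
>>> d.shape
(7, 11, 7)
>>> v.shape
(11, 11)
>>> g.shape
(23,)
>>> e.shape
(11, 23)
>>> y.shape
(11, 7, 29, 23)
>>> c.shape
(11, 11)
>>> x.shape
(7, 11, 7, 11)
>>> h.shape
(29, 7, 11)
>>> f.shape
(23, 23)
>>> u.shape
(23,)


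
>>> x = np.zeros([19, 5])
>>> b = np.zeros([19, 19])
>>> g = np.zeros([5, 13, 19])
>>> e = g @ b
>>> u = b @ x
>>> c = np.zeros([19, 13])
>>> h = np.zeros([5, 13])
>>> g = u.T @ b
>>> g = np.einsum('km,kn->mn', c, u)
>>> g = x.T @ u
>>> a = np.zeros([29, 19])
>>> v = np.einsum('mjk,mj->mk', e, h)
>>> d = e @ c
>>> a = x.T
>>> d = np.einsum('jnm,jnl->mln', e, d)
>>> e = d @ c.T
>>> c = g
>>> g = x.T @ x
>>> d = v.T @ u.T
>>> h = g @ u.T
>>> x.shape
(19, 5)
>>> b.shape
(19, 19)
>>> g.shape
(5, 5)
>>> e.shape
(19, 13, 19)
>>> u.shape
(19, 5)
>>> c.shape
(5, 5)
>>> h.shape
(5, 19)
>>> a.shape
(5, 19)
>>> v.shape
(5, 19)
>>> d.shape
(19, 19)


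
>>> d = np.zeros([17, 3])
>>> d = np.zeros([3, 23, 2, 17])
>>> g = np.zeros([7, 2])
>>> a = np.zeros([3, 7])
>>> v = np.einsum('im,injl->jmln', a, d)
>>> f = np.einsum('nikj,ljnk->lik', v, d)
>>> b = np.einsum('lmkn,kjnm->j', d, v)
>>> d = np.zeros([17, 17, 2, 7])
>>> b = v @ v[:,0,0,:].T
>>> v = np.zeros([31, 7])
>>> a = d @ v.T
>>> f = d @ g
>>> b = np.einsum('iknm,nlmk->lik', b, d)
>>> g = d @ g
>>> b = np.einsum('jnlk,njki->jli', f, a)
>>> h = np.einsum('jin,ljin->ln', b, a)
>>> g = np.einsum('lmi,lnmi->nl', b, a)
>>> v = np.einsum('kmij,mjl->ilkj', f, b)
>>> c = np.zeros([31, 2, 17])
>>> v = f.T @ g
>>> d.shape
(17, 17, 2, 7)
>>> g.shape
(17, 17)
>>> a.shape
(17, 17, 2, 31)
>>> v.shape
(2, 2, 17, 17)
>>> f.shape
(17, 17, 2, 2)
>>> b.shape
(17, 2, 31)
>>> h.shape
(17, 31)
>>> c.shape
(31, 2, 17)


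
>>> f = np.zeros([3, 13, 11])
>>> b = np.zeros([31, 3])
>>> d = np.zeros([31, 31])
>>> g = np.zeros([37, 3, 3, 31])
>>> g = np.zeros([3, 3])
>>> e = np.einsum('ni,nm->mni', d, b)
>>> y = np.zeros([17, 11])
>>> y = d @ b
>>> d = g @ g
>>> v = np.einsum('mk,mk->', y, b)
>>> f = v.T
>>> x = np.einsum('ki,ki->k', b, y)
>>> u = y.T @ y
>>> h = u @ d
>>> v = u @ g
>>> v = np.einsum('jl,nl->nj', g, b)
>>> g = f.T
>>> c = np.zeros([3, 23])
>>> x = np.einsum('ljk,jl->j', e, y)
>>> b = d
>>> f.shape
()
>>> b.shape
(3, 3)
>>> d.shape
(3, 3)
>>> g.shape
()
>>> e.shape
(3, 31, 31)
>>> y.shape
(31, 3)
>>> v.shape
(31, 3)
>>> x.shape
(31,)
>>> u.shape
(3, 3)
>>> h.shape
(3, 3)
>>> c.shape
(3, 23)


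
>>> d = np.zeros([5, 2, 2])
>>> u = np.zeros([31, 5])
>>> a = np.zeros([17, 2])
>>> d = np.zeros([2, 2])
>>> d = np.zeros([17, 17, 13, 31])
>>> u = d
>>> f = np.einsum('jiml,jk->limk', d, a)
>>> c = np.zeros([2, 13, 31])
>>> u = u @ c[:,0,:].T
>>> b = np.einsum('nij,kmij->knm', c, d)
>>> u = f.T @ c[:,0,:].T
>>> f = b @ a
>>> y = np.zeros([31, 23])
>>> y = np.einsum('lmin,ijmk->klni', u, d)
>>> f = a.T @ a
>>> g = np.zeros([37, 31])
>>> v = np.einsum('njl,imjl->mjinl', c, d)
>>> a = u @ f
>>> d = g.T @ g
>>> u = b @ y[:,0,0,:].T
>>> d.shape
(31, 31)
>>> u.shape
(17, 2, 31)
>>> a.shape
(2, 13, 17, 2)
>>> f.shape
(2, 2)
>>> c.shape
(2, 13, 31)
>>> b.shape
(17, 2, 17)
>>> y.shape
(31, 2, 2, 17)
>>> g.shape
(37, 31)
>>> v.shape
(17, 13, 17, 2, 31)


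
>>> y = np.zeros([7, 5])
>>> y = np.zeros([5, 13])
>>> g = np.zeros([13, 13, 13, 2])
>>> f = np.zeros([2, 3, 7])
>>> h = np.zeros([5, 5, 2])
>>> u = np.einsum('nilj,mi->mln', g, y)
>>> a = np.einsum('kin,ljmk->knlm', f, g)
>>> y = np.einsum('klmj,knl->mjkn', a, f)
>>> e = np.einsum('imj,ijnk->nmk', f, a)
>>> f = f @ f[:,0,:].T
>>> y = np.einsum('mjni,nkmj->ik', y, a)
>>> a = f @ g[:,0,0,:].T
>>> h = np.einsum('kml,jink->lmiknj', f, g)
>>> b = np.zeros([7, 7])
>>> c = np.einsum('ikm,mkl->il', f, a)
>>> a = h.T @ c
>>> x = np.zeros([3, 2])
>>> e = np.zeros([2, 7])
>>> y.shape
(3, 7)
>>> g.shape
(13, 13, 13, 2)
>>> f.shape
(2, 3, 2)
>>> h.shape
(2, 3, 13, 2, 13, 13)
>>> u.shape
(5, 13, 13)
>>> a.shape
(13, 13, 2, 13, 3, 13)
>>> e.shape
(2, 7)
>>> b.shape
(7, 7)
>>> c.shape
(2, 13)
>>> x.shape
(3, 2)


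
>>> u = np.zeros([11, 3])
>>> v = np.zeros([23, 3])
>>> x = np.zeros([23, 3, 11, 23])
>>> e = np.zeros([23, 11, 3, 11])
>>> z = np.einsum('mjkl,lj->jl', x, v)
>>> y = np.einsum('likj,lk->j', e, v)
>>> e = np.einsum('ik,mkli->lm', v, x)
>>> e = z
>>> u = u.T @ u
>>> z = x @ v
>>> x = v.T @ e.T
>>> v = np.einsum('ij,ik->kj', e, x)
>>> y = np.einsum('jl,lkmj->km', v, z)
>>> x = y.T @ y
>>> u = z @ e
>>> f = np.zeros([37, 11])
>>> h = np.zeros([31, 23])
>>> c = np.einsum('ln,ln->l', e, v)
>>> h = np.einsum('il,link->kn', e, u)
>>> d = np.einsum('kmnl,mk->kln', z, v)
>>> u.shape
(23, 3, 11, 23)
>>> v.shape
(3, 23)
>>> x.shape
(11, 11)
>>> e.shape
(3, 23)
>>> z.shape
(23, 3, 11, 3)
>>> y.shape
(3, 11)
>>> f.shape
(37, 11)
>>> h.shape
(23, 11)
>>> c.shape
(3,)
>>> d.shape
(23, 3, 11)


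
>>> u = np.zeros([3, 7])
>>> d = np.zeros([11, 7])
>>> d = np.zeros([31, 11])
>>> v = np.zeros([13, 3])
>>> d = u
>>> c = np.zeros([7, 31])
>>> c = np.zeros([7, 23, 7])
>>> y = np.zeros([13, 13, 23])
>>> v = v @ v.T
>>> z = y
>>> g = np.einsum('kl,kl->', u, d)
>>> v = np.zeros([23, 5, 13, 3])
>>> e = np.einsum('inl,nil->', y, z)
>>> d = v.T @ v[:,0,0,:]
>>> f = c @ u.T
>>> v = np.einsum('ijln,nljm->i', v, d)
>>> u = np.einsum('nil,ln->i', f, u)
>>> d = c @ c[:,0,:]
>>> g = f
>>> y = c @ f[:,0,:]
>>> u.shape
(23,)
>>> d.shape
(7, 23, 7)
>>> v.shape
(23,)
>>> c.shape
(7, 23, 7)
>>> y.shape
(7, 23, 3)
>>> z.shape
(13, 13, 23)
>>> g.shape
(7, 23, 3)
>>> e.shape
()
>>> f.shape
(7, 23, 3)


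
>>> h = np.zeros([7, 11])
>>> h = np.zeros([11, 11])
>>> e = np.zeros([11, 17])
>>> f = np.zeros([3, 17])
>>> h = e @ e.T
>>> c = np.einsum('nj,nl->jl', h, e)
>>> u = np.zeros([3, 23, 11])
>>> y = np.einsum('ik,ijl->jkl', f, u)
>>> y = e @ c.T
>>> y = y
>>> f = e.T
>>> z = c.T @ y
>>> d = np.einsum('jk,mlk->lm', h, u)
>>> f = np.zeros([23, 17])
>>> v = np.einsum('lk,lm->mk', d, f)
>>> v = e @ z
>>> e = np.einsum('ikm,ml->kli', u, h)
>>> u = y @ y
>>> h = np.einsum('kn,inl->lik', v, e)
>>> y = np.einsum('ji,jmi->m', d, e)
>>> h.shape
(3, 23, 11)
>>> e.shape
(23, 11, 3)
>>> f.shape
(23, 17)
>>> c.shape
(11, 17)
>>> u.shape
(11, 11)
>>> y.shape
(11,)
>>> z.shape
(17, 11)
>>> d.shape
(23, 3)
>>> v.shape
(11, 11)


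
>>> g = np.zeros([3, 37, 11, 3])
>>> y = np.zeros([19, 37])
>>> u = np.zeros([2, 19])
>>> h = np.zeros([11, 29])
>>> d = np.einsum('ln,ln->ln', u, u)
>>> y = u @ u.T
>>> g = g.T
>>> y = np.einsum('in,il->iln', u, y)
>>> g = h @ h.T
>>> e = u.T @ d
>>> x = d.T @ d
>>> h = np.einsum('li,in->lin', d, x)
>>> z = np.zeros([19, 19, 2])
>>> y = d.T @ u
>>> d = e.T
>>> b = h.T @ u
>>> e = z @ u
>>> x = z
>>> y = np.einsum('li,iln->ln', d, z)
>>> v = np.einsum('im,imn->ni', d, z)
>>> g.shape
(11, 11)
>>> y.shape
(19, 2)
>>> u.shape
(2, 19)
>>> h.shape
(2, 19, 19)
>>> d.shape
(19, 19)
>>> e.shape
(19, 19, 19)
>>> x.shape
(19, 19, 2)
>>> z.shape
(19, 19, 2)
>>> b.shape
(19, 19, 19)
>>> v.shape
(2, 19)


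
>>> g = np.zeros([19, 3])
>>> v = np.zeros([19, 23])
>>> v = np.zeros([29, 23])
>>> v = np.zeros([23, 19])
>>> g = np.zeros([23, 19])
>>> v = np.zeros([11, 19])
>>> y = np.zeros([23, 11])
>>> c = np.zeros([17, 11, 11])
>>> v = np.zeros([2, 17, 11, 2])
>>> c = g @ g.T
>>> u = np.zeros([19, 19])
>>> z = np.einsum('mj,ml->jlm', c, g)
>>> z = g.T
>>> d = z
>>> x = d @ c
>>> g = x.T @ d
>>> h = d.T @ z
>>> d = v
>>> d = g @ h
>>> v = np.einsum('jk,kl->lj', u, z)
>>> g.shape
(23, 23)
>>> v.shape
(23, 19)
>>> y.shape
(23, 11)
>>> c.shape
(23, 23)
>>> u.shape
(19, 19)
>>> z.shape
(19, 23)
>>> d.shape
(23, 23)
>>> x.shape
(19, 23)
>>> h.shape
(23, 23)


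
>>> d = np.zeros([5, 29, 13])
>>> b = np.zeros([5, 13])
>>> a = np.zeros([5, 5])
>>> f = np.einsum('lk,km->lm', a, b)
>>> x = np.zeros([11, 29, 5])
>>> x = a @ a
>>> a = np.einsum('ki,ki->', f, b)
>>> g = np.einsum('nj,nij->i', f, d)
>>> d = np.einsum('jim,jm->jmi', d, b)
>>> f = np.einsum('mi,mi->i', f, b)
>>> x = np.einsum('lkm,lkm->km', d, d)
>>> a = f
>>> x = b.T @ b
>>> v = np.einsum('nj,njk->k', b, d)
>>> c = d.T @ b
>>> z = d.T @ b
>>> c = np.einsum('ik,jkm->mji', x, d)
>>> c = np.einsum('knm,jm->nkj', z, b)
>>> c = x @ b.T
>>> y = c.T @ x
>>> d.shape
(5, 13, 29)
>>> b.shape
(5, 13)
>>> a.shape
(13,)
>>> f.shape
(13,)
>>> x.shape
(13, 13)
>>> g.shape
(29,)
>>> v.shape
(29,)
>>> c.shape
(13, 5)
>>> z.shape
(29, 13, 13)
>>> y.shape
(5, 13)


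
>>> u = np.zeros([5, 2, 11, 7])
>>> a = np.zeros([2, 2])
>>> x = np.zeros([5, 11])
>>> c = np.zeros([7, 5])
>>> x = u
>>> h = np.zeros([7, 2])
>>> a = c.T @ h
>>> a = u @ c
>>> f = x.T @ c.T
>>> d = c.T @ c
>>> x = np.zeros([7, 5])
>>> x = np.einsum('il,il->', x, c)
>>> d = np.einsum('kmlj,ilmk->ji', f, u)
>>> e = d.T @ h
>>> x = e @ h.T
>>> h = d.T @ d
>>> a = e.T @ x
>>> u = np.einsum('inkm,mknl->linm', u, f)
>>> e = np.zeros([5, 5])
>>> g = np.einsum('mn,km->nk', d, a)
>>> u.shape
(7, 5, 2, 7)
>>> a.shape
(2, 7)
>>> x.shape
(5, 7)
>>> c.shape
(7, 5)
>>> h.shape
(5, 5)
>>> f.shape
(7, 11, 2, 7)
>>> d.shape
(7, 5)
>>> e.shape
(5, 5)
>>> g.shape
(5, 2)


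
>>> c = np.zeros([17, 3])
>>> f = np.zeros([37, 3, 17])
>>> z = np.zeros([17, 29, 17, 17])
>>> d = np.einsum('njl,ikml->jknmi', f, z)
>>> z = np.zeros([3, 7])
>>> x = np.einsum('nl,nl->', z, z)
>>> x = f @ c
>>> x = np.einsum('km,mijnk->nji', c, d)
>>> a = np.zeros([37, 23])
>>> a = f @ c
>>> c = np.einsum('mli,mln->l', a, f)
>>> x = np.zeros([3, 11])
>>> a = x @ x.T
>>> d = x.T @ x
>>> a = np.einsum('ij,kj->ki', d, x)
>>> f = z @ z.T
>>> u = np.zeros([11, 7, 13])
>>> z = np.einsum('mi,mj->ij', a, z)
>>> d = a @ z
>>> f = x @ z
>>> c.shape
(3,)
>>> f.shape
(3, 7)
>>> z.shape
(11, 7)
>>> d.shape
(3, 7)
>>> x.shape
(3, 11)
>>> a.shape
(3, 11)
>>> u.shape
(11, 7, 13)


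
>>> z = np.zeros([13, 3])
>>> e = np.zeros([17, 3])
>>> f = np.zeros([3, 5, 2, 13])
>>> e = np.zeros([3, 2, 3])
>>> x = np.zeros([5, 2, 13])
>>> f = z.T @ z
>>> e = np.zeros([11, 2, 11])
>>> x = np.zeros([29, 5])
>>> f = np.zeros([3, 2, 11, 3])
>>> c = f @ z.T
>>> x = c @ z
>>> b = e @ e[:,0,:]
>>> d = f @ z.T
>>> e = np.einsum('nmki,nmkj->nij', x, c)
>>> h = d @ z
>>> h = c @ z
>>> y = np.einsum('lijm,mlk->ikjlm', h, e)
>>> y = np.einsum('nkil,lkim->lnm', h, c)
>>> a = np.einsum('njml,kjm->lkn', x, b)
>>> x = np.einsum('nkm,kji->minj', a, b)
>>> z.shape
(13, 3)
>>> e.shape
(3, 3, 13)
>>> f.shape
(3, 2, 11, 3)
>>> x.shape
(3, 11, 3, 2)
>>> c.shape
(3, 2, 11, 13)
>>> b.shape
(11, 2, 11)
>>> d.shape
(3, 2, 11, 13)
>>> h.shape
(3, 2, 11, 3)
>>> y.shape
(3, 3, 13)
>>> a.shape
(3, 11, 3)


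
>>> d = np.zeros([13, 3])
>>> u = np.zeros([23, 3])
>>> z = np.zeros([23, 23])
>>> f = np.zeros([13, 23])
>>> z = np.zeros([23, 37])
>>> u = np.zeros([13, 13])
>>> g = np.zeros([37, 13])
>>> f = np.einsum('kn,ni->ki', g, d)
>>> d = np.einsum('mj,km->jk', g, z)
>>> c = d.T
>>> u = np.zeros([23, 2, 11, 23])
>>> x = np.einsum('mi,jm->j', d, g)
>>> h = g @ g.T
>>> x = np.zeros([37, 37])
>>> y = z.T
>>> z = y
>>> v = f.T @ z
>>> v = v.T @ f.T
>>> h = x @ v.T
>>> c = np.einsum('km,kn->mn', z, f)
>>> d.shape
(13, 23)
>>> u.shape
(23, 2, 11, 23)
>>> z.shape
(37, 23)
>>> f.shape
(37, 3)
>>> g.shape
(37, 13)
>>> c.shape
(23, 3)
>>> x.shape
(37, 37)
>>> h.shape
(37, 23)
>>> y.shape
(37, 23)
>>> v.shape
(23, 37)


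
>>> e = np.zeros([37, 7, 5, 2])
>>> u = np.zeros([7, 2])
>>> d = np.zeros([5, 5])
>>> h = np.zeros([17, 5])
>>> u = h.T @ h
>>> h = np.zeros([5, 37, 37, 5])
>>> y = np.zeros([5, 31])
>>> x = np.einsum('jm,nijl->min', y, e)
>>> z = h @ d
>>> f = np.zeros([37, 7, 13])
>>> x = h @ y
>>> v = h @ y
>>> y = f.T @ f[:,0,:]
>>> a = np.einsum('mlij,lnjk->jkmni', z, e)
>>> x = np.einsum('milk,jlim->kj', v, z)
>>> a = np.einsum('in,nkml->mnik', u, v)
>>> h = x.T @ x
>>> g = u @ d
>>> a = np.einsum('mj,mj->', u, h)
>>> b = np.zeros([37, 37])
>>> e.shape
(37, 7, 5, 2)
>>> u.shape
(5, 5)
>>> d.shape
(5, 5)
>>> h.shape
(5, 5)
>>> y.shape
(13, 7, 13)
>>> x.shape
(31, 5)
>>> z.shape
(5, 37, 37, 5)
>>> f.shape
(37, 7, 13)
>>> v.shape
(5, 37, 37, 31)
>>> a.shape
()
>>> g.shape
(5, 5)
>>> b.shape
(37, 37)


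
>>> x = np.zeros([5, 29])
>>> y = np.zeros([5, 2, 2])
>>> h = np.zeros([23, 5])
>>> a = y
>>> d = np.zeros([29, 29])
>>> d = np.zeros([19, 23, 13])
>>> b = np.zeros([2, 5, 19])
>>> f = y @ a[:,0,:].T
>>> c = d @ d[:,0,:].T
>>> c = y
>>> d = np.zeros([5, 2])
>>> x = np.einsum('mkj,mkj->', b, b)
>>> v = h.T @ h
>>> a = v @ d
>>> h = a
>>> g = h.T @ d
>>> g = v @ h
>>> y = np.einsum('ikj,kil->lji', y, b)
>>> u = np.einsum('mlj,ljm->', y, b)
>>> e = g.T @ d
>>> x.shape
()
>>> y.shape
(19, 2, 5)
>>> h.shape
(5, 2)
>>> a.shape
(5, 2)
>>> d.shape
(5, 2)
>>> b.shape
(2, 5, 19)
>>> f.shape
(5, 2, 5)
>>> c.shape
(5, 2, 2)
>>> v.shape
(5, 5)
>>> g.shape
(5, 2)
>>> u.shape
()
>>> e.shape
(2, 2)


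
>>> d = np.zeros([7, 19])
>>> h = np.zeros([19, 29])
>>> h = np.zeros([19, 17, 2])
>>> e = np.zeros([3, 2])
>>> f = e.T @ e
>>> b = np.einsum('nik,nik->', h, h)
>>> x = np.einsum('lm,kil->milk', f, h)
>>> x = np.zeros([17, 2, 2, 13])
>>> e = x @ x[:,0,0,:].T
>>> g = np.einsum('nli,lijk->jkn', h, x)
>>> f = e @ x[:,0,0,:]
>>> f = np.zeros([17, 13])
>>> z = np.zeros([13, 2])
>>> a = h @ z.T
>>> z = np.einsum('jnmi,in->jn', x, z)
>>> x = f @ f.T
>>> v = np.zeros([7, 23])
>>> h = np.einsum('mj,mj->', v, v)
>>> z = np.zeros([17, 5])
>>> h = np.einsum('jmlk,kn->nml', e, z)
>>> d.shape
(7, 19)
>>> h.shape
(5, 2, 2)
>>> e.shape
(17, 2, 2, 17)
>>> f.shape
(17, 13)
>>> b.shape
()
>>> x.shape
(17, 17)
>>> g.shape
(2, 13, 19)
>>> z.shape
(17, 5)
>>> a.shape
(19, 17, 13)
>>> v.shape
(7, 23)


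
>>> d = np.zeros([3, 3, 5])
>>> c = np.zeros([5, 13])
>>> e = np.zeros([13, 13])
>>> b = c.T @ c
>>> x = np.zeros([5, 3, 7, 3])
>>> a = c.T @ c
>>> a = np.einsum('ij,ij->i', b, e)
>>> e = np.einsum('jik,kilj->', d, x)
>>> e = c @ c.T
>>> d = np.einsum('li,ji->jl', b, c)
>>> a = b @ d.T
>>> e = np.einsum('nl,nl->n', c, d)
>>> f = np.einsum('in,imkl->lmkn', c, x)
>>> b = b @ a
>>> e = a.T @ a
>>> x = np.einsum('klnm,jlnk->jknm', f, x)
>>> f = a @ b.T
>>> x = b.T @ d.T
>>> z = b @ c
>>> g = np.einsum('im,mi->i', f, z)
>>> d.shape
(5, 13)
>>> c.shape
(5, 13)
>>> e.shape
(5, 5)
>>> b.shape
(13, 5)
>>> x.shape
(5, 5)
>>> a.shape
(13, 5)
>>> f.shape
(13, 13)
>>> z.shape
(13, 13)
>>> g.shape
(13,)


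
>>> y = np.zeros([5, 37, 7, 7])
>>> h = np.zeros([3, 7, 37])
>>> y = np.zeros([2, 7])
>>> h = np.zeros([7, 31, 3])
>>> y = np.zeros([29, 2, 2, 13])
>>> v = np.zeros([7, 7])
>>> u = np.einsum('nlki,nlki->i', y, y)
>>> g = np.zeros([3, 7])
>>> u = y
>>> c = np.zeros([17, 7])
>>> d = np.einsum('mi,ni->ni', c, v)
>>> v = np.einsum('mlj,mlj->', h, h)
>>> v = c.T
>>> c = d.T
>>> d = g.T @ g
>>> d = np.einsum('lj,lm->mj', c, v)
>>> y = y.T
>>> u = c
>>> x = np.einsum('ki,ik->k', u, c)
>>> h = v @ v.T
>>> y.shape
(13, 2, 2, 29)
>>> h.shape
(7, 7)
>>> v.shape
(7, 17)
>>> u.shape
(7, 7)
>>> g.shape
(3, 7)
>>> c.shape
(7, 7)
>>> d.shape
(17, 7)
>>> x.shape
(7,)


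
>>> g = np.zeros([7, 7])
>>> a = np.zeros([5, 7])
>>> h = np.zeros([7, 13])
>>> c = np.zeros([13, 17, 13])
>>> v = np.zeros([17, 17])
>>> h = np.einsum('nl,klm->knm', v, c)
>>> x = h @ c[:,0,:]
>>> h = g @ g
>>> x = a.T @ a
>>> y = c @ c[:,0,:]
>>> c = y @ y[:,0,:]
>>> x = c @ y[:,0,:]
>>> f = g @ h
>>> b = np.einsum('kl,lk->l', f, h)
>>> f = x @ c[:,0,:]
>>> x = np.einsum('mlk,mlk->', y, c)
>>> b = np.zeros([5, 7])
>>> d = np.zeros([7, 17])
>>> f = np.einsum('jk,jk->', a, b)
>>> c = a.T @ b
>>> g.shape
(7, 7)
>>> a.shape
(5, 7)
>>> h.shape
(7, 7)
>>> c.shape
(7, 7)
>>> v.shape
(17, 17)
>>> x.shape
()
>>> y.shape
(13, 17, 13)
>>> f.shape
()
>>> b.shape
(5, 7)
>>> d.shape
(7, 17)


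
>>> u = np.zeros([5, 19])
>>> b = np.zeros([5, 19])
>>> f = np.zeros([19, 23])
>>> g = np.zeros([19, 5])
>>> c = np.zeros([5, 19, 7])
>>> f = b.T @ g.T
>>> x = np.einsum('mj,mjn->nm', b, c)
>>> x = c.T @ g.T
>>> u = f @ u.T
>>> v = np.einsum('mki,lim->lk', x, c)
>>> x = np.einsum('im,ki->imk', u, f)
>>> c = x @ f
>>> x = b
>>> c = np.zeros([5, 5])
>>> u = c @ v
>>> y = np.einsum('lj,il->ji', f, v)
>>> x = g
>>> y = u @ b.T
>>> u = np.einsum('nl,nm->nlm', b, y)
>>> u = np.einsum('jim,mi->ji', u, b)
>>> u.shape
(5, 19)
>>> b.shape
(5, 19)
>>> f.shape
(19, 19)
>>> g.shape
(19, 5)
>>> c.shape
(5, 5)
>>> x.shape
(19, 5)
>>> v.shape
(5, 19)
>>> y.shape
(5, 5)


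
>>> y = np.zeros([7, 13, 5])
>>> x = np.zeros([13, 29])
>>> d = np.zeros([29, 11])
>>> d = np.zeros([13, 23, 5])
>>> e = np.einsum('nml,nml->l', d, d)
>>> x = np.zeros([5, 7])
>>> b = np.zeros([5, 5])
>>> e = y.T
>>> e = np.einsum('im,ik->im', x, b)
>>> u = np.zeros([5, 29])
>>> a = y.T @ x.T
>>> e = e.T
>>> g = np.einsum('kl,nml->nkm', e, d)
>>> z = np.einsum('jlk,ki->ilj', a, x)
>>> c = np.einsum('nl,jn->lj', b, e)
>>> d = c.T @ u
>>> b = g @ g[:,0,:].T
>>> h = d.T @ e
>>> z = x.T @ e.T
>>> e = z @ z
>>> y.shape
(7, 13, 5)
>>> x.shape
(5, 7)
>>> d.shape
(7, 29)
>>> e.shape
(7, 7)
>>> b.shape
(13, 7, 13)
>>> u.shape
(5, 29)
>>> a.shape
(5, 13, 5)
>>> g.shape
(13, 7, 23)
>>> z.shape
(7, 7)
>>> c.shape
(5, 7)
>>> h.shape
(29, 5)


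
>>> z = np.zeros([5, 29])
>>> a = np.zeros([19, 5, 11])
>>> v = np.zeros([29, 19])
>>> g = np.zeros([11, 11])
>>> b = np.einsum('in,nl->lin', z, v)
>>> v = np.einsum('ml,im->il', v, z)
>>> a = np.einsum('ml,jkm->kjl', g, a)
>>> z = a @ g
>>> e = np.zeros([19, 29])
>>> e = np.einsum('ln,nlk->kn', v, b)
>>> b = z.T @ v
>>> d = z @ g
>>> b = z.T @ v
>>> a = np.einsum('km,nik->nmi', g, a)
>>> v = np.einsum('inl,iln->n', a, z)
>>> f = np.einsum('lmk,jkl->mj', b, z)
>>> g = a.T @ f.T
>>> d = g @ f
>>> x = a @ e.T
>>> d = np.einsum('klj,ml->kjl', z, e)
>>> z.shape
(5, 19, 11)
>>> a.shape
(5, 11, 19)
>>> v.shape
(11,)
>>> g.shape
(19, 11, 19)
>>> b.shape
(11, 19, 19)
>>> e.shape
(29, 19)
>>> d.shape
(5, 11, 19)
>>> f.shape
(19, 5)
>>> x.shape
(5, 11, 29)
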